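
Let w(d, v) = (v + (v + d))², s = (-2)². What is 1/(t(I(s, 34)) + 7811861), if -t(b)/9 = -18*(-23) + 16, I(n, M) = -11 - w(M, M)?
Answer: 1/7807991 ≈ 1.2807e-7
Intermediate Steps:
s = 4
w(d, v) = (d + 2*v)² (w(d, v) = (v + (d + v))² = (d + 2*v)²)
I(n, M) = -11 - 9*M² (I(n, M) = -11 - (M + 2*M)² = -11 - (3*M)² = -11 - 9*M²)
t(b) = -3870 (t(b) = -9*(-18*(-23) + 16) = -9*(414 + 16) = -9*430 = -3870)
1/(t(I(s, 34)) + 7811861) = 1/(-3870 + 7811861) = 1/7807991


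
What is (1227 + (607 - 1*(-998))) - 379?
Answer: 2453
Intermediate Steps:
(1227 + (607 - 1*(-998))) - 379 = (1227 + (607 + 998)) - 379 = (1227 + 1605) - 379 = 2832 - 379 = 2453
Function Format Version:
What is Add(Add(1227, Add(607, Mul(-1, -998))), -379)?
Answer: 2453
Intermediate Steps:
Add(Add(1227, Add(607, Mul(-1, -998))), -379) = Add(Add(1227, Add(607, 998)), -379) = Add(Add(1227, 1605), -379) = Add(2832, -379) = 2453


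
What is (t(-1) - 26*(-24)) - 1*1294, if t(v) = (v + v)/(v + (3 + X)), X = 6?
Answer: -2681/4 ≈ -670.25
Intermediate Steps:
t(v) = 2*v/(9 + v) (t(v) = (v + v)/(v + (3 + 6)) = (2*v)/(v + 9) = (2*v)/(9 + v) = 2*v/(9 + v))
(t(-1) - 26*(-24)) - 1*1294 = (2*(-1)/(9 - 1) - 26*(-24)) - 1*1294 = (2*(-1)/8 + 624) - 1294 = (2*(-1)*(1/8) + 624) - 1294 = (-1/4 + 624) - 1294 = 2495/4 - 1294 = -2681/4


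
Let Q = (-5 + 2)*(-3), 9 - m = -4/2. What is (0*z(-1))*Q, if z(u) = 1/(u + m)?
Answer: 0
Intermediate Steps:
m = 11 (m = 9 - (-4)/2 = 9 - 1*(-2) = 9 + 2 = 11)
z(u) = 1/(11 + u) (z(u) = 1/(u + 11) = 1/(11 + u))
Q = 9 (Q = -3*(-3) = 9)
(0*z(-1))*Q = (0/(11 - 1))*9 = (0/10)*9 = (0*(⅒))*9 = 0*9 = 0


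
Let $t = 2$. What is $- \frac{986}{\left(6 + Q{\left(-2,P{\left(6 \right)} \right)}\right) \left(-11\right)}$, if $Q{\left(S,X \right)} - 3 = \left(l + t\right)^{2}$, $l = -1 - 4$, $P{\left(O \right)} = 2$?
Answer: $\frac{493}{99} \approx 4.9798$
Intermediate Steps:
$l = -5$
$Q{\left(S,X \right)} = 12$ ($Q{\left(S,X \right)} = 3 + \left(-5 + 2\right)^{2} = 3 + \left(-3\right)^{2} = 3 + 9 = 12$)
$- \frac{986}{\left(6 + Q{\left(-2,P{\left(6 \right)} \right)}\right) \left(-11\right)} = - \frac{986}{\left(6 + 12\right) \left(-11\right)} = - \frac{986}{18 \left(-11\right)} = - \frac{986}{-198} = \left(-986\right) \left(- \frac{1}{198}\right) = \frac{493}{99}$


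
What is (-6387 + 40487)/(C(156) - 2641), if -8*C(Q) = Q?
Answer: -68200/5321 ≈ -12.817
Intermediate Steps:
C(Q) = -Q/8
(-6387 + 40487)/(C(156) - 2641) = (-6387 + 40487)/(-1/8*156 - 2641) = 34100/(-39/2 - 2641) = 34100/(-5321/2) = 34100*(-2/5321) = -68200/5321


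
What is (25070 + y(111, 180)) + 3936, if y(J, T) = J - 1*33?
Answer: 29084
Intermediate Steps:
y(J, T) = -33 + J (y(J, T) = J - 33 = -33 + J)
(25070 + y(111, 180)) + 3936 = (25070 + (-33 + 111)) + 3936 = (25070 + 78) + 3936 = 25148 + 3936 = 29084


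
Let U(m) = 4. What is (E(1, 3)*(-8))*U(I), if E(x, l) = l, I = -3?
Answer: -96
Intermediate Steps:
(E(1, 3)*(-8))*U(I) = (3*(-8))*4 = -24*4 = -96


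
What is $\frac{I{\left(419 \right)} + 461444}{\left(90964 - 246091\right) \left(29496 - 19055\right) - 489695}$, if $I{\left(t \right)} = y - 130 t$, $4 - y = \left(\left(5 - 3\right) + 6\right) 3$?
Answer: $- \frac{203477}{810085351} \approx -0.00025118$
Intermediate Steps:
$y = -20$ ($y = 4 - \left(\left(5 - 3\right) + 6\right) 3 = 4 - \left(2 + 6\right) 3 = 4 - 8 \cdot 3 = 4 - 24 = -20$)
$I{\left(t \right)} = -20 - 130 t$
$\frac{I{\left(419 \right)} + 461444}{\left(90964 - 246091\right) \left(29496 - 19055\right) - 489695} = \frac{\left(-20 - 54470\right) + 461444}{\left(90964 - 246091\right) \left(29496 - 19055\right) - 489695} = \frac{\left(-20 - 54470\right) + 461444}{\left(-155127\right) 10441 - 489695} = \frac{-54490 + 461444}{-1619681007 - 489695} = \frac{406954}{-1620170702} = 406954 \left(- \frac{1}{1620170702}\right) = - \frac{203477}{810085351}$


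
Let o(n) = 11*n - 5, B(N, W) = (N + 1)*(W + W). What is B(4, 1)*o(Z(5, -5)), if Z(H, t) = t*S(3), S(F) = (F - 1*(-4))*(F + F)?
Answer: -23150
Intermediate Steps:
S(F) = 2*F*(4 + F) (S(F) = (F + 4)*(2*F) = (4 + F)*(2*F) = 2*F*(4 + F))
B(N, W) = 2*W*(1 + N) (B(N, W) = (1 + N)*(2*W) = 2*W*(1 + N))
Z(H, t) = 42*t (Z(H, t) = t*(2*3*(4 + 3)) = t*(2*3*7) = t*42 = 42*t)
o(n) = -5 + 11*n
B(4, 1)*o(Z(5, -5)) = (2*1*(1 + 4))*(-5 + 11*(42*(-5))) = (2*1*5)*(-5 + 11*(-210)) = 10*(-5 - 2310) = 10*(-2315) = -23150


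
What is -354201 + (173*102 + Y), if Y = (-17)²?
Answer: -336266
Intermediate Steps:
Y = 289
-354201 + (173*102 + Y) = -354201 + (173*102 + 289) = -354201 + (17646 + 289) = -354201 + 17935 = -336266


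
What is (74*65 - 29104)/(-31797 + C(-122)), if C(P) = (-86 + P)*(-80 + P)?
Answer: -24294/10219 ≈ -2.3773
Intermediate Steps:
(74*65 - 29104)/(-31797 + C(-122)) = (74*65 - 29104)/(-31797 + (6880 + (-122)² - 166*(-122))) = (4810 - 29104)/(-31797 + (6880 + 14884 + 20252)) = -24294/(-31797 + 42016) = -24294/10219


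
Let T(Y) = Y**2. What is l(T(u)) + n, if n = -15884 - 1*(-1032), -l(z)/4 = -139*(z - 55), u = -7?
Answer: -18188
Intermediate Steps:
l(z) = -30580 + 556*z (l(z) = -(-556)*(z - 55) = -(-556)*(-55 + z) = -4*(7645 - 139*z) = -30580 + 556*z)
n = -14852 (n = -15884 + 1032 = -14852)
l(T(u)) + n = (-30580 + 556*(-7)**2) - 14852 = (-30580 + 556*49) - 14852 = (-30580 + 27244) - 14852 = -3336 - 14852 = -18188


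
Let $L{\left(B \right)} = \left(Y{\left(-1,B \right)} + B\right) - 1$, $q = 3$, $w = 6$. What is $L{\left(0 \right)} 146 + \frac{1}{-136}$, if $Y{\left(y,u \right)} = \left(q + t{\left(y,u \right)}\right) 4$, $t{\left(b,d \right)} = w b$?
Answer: $- \frac{258129}{136} \approx -1898.0$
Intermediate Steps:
$t{\left(b,d \right)} = 6 b$
$Y{\left(y,u \right)} = 12 + 24 y$ ($Y{\left(y,u \right)} = \left(3 + 6 y\right) 4 = 12 + 24 y$)
$L{\left(B \right)} = -13 + B$ ($L{\left(B \right)} = \left(\left(12 + 24 \left(-1\right)\right) + B\right) - 1 = \left(\left(12 - 24\right) + B\right) - 1 = \left(-12 + B\right) - 1 = -13 + B$)
$L{\left(0 \right)} 146 + \frac{1}{-136} = \left(-13 + 0\right) 146 + \frac{1}{-136} = \left(-13\right) 146 - \frac{1}{136} = -1898 - \frac{1}{136} = - \frac{258129}{136}$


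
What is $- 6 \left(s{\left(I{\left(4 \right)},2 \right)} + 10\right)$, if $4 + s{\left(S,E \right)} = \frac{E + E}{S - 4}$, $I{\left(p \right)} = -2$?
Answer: $-32$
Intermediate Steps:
$s{\left(S,E \right)} = -4 + \frac{2 E}{-4 + S}$ ($s{\left(S,E \right)} = -4 + \frac{E + E}{S - 4} = -4 + \frac{2 E}{-4 + S}$)
$- 6 \left(s{\left(I{\left(4 \right)},2 \right)} + 10\right) = - 6 \left(\frac{2 \left(8 + 2 - -4\right)}{-4 - 2} + 10\right) = - 6 \left(\frac{2 \left(8 + 2 + 4\right)}{-6} + 10\right) = - 6 \left(2 \left(- \frac{1}{6}\right) 14 + 10\right) = - 6 \left(- \frac{14}{3} + 10\right) = \left(-6\right) \frac{16}{3} = -32$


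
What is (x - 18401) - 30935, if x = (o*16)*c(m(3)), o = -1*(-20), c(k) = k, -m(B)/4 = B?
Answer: -53176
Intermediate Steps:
m(B) = -4*B
o = 20
x = -3840 (x = (20*16)*(-4*3) = 320*(-12) = -3840)
(x - 18401) - 30935 = (-3840 - 18401) - 30935 = -22241 - 30935 = -53176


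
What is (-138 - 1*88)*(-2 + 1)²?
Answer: -226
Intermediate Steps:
(-138 - 1*88)*(-2 + 1)² = (-138 - 88)*(-1)² = -226*1 = -226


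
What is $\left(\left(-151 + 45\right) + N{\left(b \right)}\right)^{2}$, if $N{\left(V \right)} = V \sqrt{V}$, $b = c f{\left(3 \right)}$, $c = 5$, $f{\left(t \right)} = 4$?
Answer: $19236 - 8480 \sqrt{5} \approx 274.14$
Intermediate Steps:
$b = 20$ ($b = 5 \cdot 4 = 20$)
$N{\left(V \right)} = V^{\frac{3}{2}}$
$\left(\left(-151 + 45\right) + N{\left(b \right)}\right)^{2} = \left(\left(-151 + 45\right) + 20^{\frac{3}{2}}\right)^{2} = \left(-106 + 40 \sqrt{5}\right)^{2}$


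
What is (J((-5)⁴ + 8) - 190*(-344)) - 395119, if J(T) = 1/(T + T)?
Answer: -417474893/1266 ≈ -3.2976e+5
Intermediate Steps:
J(T) = 1/(2*T)
(J((-5)⁴ + 8) - 190*(-344)) - 395119 = (1/(2*((-5)⁴ + 8)) - 190*(-344)) - 395119 = (1/(2*(625 + 8)) + 65360) - 395119 = ((½)/633 + 65360) - 395119 = ((½)*(1/633) + 65360) - 395119 = (1/1266 + 65360) - 395119 = 82745761/1266 - 395119 = -417474893/1266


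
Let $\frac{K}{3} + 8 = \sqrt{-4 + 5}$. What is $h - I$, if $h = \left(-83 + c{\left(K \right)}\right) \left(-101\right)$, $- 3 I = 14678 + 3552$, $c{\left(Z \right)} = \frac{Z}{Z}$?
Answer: $\frac{43076}{3} \approx 14359.0$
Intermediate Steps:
$K = -21$ ($K = -24 + 3 \sqrt{-4 + 5} = -24 + 3 \sqrt{1} = -24 + 3 \cdot 1 = -24 + 3 = -21$)
$c{\left(Z \right)} = 1$
$I = - \frac{18230}{3}$ ($I = - \frac{14678 + 3552}{3} = \left(- \frac{1}{3}\right) 18230 = - \frac{18230}{3} \approx -6076.7$)
$h = 8282$ ($h = \left(-83 + 1\right) \left(-101\right) = \left(-82\right) \left(-101\right) = 8282$)
$h - I = 8282 - - \frac{18230}{3} = 8282 + \frac{18230}{3} = \frac{43076}{3}$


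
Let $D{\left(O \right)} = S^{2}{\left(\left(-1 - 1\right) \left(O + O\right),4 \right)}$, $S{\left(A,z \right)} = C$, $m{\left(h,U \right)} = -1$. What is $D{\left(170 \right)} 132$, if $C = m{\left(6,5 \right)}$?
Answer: $132$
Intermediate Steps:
$C = -1$
$S{\left(A,z \right)} = -1$
$D{\left(O \right)} = 1$ ($D{\left(O \right)} = \left(-1\right)^{2} = 1$)
$D{\left(170 \right)} 132 = 1 \cdot 132 = 132$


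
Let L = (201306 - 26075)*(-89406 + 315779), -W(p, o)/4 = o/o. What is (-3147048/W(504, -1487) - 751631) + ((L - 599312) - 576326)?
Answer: 39666426656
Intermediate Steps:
W(p, o) = -4 (W(p, o) = -4*o/o = -4*1 = -4)
L = 39667567163 (L = 175231*226373 = 39667567163)
(-3147048/W(504, -1487) - 751631) + ((L - 599312) - 576326) = (-3147048/(-4) - 751631) + ((39667567163 - 599312) - 576326) = (-3147048*(-1/4) - 751631) + (39666967851 - 576326) = (786762 - 751631) + 39666391525 = 35131 + 39666391525 = 39666426656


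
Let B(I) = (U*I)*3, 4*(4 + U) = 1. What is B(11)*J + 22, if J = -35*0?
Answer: 22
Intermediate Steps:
J = 0
U = -15/4 (U = -4 + (¼)*1 = -4 + ¼ = -15/4 ≈ -3.7500)
B(I) = -45*I/4 (B(I) = -15*I/4*3 = -45*I/4)
B(11)*J + 22 = -45/4*11*0 + 22 = -495/4*0 + 22 = 0 + 22 = 22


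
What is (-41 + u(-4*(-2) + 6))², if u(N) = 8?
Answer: 1089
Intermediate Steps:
(-41 + u(-4*(-2) + 6))² = (-41 + 8)² = (-33)² = 1089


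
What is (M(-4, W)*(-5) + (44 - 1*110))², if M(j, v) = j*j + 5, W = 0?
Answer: 29241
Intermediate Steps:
M(j, v) = 5 + j² (M(j, v) = j² + 5 = 5 + j²)
(M(-4, W)*(-5) + (44 - 1*110))² = ((5 + (-4)²)*(-5) + (44 - 1*110))² = ((5 + 16)*(-5) + (44 - 110))² = (21*(-5) - 66)² = (-105 - 66)² = (-171)² = 29241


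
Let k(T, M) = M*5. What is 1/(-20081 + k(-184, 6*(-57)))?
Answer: -1/21791 ≈ -4.5891e-5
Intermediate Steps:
k(T, M) = 5*M
1/(-20081 + k(-184, 6*(-57))) = 1/(-20081 + 5*(6*(-57))) = 1/(-20081 + 5*(-342)) = 1/(-20081 - 1710) = 1/(-21791) = -1/21791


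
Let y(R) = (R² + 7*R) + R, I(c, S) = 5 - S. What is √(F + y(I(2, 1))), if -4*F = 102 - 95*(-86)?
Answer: 2*I*√505 ≈ 44.944*I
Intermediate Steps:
y(R) = R² + 8*R
F = -2068 (F = -(102 - 95*(-86))/4 = -(102 + 8170)/4 = -¼*8272 = -2068)
√(F + y(I(2, 1))) = √(-2068 + (5 - 1*1)*(8 + (5 - 1*1))) = √(-2068 + (5 - 1)*(8 + (5 - 1))) = √(-2068 + 4*(8 + 4)) = √(-2068 + 4*12) = √(-2068 + 48) = √(-2020) = 2*I*√505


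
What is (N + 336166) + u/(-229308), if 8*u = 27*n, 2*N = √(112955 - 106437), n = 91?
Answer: 205561474189/611488 + √6518/2 ≈ 3.3621e+5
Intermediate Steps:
N = √6518/2 (N = √(112955 - 106437)/2 = √6518/2 ≈ 40.367)
u = 2457/8 (u = (27*91)/8 = (⅛)*2457 = 2457/8 ≈ 307.13)
(N + 336166) + u/(-229308) = (√6518/2 + 336166) + (2457/8)/(-229308) = (336166 + √6518/2) + (2457/8)*(-1/229308) = (336166 + √6518/2) - 819/611488 = 205561474189/611488 + √6518/2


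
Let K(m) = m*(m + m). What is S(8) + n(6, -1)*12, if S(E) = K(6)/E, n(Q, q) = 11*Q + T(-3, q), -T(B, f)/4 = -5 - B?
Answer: 897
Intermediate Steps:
T(B, f) = 20 + 4*B (T(B, f) = -4*(-5 - B) = 20 + 4*B)
K(m) = 2*m² (K(m) = m*(2*m) = 2*m²)
n(Q, q) = 8 + 11*Q (n(Q, q) = 11*Q + (20 + 4*(-3)) = 11*Q + (20 - 12) = 11*Q + 8 = 8 + 11*Q)
S(E) = 72/E (S(E) = (2*6²)/E = (2*36)/E = 72/E)
S(8) + n(6, -1)*12 = 72/8 + (8 + 11*6)*12 = 72*(⅛) + (8 + 66)*12 = 9 + 74*12 = 9 + 888 = 897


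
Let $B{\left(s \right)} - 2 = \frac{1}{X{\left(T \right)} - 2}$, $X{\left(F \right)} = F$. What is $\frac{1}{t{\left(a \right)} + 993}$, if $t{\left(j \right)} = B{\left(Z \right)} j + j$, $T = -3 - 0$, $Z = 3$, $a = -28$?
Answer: $\frac{5}{4573} \approx 0.0010934$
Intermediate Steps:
$T = -3$ ($T = -3 + 0 = -3$)
$B{\left(s \right)} = \frac{9}{5}$ ($B{\left(s \right)} = 2 + \frac{1}{-3 - 2} = 2 + \frac{1}{-5} = 2 - \frac{1}{5} = \frac{9}{5}$)
$t{\left(j \right)} = \frac{14 j}{5}$ ($t{\left(j \right)} = \frac{9 j}{5} + j = \frac{14 j}{5}$)
$\frac{1}{t{\left(a \right)} + 993} = \frac{1}{\frac{14}{5} \left(-28\right) + 993} = \frac{1}{- \frac{392}{5} + 993} = \frac{1}{\frac{4573}{5}} = \frac{5}{4573}$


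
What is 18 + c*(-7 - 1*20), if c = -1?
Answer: 45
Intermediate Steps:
18 + c*(-7 - 1*20) = 18 - (-7 - 1*20) = 18 - (-7 - 20) = 18 - 1*(-27) = 18 + 27 = 45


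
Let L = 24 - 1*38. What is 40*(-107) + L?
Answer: -4294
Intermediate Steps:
L = -14 (L = 24 - 38 = -14)
40*(-107) + L = 40*(-107) - 14 = -4280 - 14 = -4294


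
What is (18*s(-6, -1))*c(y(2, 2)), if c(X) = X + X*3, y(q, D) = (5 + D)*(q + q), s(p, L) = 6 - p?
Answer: 24192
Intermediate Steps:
y(q, D) = 2*q*(5 + D) (y(q, D) = (5 + D)*(2*q) = 2*q*(5 + D))
c(X) = 4*X (c(X) = X + 3*X = 4*X)
(18*s(-6, -1))*c(y(2, 2)) = (18*(6 - 1*(-6)))*(4*(2*2*(5 + 2))) = (18*(6 + 6))*(4*(2*2*7)) = (18*12)*(4*28) = 216*112 = 24192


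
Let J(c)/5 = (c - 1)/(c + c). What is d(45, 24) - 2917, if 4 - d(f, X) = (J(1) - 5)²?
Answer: -2938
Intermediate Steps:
J(c) = 5*(-1 + c)/(2*c) (J(c) = 5*((c - 1)/(c + c)) = 5*((-1 + c)/((2*c))) = 5*((-1 + c)*(1/(2*c))) = 5*((-1 + c)/(2*c)) = 5*(-1 + c)/(2*c))
d(f, X) = -21 (d(f, X) = 4 - ((5/2)*(-1 + 1)/1 - 5)² = 4 - ((5/2)*1*0 - 5)² = 4 - (0 - 5)² = 4 - 1*(-5)² = 4 - 1*25 = 4 - 25 = -21)
d(45, 24) - 2917 = -21 - 2917 = -2938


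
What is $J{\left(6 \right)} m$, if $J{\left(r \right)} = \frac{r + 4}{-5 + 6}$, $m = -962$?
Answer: $-9620$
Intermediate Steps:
$J{\left(r \right)} = 4 + r$ ($J{\left(r \right)} = \frac{4 + r}{1} = \left(4 + r\right) 1 = 4 + r$)
$J{\left(6 \right)} m = \left(4 + 6\right) \left(-962\right) = 10 \left(-962\right) = -9620$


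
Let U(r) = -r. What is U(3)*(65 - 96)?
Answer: 93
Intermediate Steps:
U(3)*(65 - 96) = (-1*3)*(65 - 96) = -3*(-31) = 93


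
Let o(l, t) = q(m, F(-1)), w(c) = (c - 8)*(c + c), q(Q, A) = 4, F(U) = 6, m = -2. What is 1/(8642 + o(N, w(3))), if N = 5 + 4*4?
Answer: 1/8646 ≈ 0.00011566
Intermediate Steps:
N = 21 (N = 5 + 16 = 21)
w(c) = 2*c*(-8 + c) (w(c) = (-8 + c)*(2*c) = 2*c*(-8 + c))
o(l, t) = 4
1/(8642 + o(N, w(3))) = 1/(8642 + 4) = 1/8646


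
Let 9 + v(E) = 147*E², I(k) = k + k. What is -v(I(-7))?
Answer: -28803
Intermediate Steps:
I(k) = 2*k
v(E) = -9 + 147*E²
-v(I(-7)) = -(-9 + 147*(2*(-7))²) = -(-9 + 147*(-14)²) = -(-9 + 147*196) = -(-9 + 28812) = -1*28803 = -28803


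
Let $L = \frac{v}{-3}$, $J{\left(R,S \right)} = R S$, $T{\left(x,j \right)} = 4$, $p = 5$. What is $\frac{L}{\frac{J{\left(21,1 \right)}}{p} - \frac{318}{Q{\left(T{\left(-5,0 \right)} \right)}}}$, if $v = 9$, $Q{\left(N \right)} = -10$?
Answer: $- \frac{1}{12} \approx -0.083333$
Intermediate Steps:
$L = -3$ ($L = \frac{1}{-3} \cdot 9 = \left(- \frac{1}{3}\right) 9 = -3$)
$\frac{L}{\frac{J{\left(21,1 \right)}}{p} - \frac{318}{Q{\left(T{\left(-5,0 \right)} \right)}}} = - \frac{3}{\frac{21 \cdot 1}{5} - \frac{318}{-10}} = - \frac{3}{21 \cdot \frac{1}{5} - - \frac{159}{5}} = - \frac{3}{\frac{21}{5} + \frac{159}{5}} = - \frac{3}{36} = \left(-3\right) \frac{1}{36} = - \frac{1}{12}$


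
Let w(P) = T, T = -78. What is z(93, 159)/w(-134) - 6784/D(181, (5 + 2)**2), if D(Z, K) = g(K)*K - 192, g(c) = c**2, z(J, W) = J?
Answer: -3817551/3053882 ≈ -1.2501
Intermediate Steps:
w(P) = -78
D(Z, K) = -192 + K**3 (D(Z, K) = K**2*K - 192 = K**3 - 192 = -192 + K**3)
z(93, 159)/w(-134) - 6784/D(181, (5 + 2)**2) = 93/(-78) - 6784/(-192 + ((5 + 2)**2)**3) = 93*(-1/78) - 6784/(-192 + (7**2)**3) = -31/26 - 6784/(-192 + 49**3) = -31/26 - 6784/(-192 + 117649) = -31/26 - 6784/117457 = -3817551/3053882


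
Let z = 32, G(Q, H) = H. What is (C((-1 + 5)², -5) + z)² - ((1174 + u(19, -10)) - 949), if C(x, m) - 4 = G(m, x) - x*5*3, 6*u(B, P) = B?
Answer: 210695/6 ≈ 35116.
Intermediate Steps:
u(B, P) = B/6
C(x, m) = 4 - 14*x (C(x, m) = 4 + (x - x*5*3) = 4 + (x - 5*x*3) = 4 + (x - 15*x) = 4 - 14*x)
(C((-1 + 5)², -5) + z)² - ((1174 + u(19, -10)) - 949) = ((4 - 14*(-1 + 5)²) + 32)² - ((1174 + (⅙)*19) - 949) = ((4 - 14*4²) + 32)² - ((1174 + 19/6) - 949) = ((4 - 14*16) + 32)² - (7063/6 - 949) = ((4 - 224) + 32)² - 1*1369/6 = (-220 + 32)² - 1369/6 = (-188)² - 1369/6 = 35344 - 1369/6 = 210695/6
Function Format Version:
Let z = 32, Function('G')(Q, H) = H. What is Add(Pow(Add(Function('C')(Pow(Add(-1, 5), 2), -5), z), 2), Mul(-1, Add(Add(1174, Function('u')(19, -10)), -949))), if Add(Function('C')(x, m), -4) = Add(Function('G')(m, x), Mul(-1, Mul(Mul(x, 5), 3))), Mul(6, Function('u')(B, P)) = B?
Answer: Rational(210695, 6) ≈ 35116.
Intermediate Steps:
Function('u')(B, P) = Mul(Rational(1, 6), B)
Function('C')(x, m) = Add(4, Mul(-14, x)) (Function('C')(x, m) = Add(4, Add(x, Mul(-1, Mul(Mul(x, 5), 3)))) = Add(4, Add(x, Mul(-1, Mul(Mul(5, x), 3)))) = Add(4, Add(x, Mul(-1, Mul(15, x)))) = Add(4, Add(x, Mul(-15, x))) = Add(4, Mul(-14, x)))
Add(Pow(Add(Function('C')(Pow(Add(-1, 5), 2), -5), z), 2), Mul(-1, Add(Add(1174, Function('u')(19, -10)), -949))) = Add(Pow(Add(Add(4, Mul(-14, Pow(Add(-1, 5), 2))), 32), 2), Mul(-1, Add(Add(1174, Mul(Rational(1, 6), 19)), -949))) = Add(Pow(Add(Add(4, Mul(-14, Pow(4, 2))), 32), 2), Mul(-1, Add(Add(1174, Rational(19, 6)), -949))) = Add(Pow(Add(Add(4, Mul(-14, 16)), 32), 2), Mul(-1, Add(Rational(7063, 6), -949))) = Add(Pow(Add(Add(4, -224), 32), 2), Mul(-1, Rational(1369, 6))) = Add(Pow(Add(-220, 32), 2), Rational(-1369, 6)) = Add(Pow(-188, 2), Rational(-1369, 6)) = Add(35344, Rational(-1369, 6)) = Rational(210695, 6)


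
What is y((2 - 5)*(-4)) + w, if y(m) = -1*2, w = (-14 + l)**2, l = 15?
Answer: -1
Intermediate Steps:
w = 1 (w = (-14 + 15)**2 = 1**2 = 1)
y(m) = -2
y((2 - 5)*(-4)) + w = -2 + 1 = -1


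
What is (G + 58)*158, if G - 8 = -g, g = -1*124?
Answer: 30020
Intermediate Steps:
g = -124
G = 132 (G = 8 - 1*(-124) = 8 + 124 = 132)
(G + 58)*158 = (132 + 58)*158 = 190*158 = 30020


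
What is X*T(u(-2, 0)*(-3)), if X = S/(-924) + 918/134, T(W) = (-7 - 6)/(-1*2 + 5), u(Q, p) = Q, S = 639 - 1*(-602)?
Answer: -4432597/185724 ≈ -23.867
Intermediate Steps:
S = 1241 (S = 639 + 602 = 1241)
T(W) = -13/3 (T(W) = -13/(-2 + 5) = -13/3)
X = 340969/61908 (X = 1241/(-924) + 918/134 = 1241*(-1/924) + 918*(1/134) = -1241/924 + 459/67 = 340969/61908 ≈ 5.5077)
X*T(u(-2, 0)*(-3)) = (340969/61908)*(-13/3) = -4432597/185724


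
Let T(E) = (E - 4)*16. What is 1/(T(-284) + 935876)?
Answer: 1/931268 ≈ 1.0738e-6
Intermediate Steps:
T(E) = -64 + 16*E (T(E) = (-4 + E)*16 = -64 + 16*E)
1/(T(-284) + 935876) = 1/((-64 + 16*(-284)) + 935876) = 1/((-64 - 4544) + 935876) = 1/(-4608 + 935876) = 1/931268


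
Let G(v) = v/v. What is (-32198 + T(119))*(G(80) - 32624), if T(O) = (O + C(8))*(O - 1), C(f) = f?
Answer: 561507076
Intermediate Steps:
G(v) = 1
T(O) = (-1 + O)*(8 + O) (T(O) = (O + 8)*(O - 1) = (8 + O)*(-1 + O) = (-1 + O)*(8 + O))
(-32198 + T(119))*(G(80) - 32624) = (-32198 + (-8 + 119² + 7*119))*(1 - 32624) = (-32198 + (-8 + 14161 + 833))*(-32623) = (-32198 + 14986)*(-32623) = -17212*(-32623) = 561507076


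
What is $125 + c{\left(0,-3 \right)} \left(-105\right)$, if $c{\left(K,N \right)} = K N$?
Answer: $125$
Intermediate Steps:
$125 + c{\left(0,-3 \right)} \left(-105\right) = 125 + 0 \left(-3\right) \left(-105\right) = 125 + 0 \left(-105\right) = 125 + 0 = 125$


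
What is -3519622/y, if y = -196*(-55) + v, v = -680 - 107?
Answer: -3519622/9993 ≈ -352.21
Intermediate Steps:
v = -787
y = 9993 (y = -196*(-55) - 787 = 10780 - 787 = 9993)
-3519622/y = -3519622/9993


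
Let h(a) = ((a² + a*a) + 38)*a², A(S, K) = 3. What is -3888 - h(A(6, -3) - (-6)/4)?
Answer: -43821/8 ≈ -5477.6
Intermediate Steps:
h(a) = a²*(38 + 2*a²) (h(a) = ((a² + a²) + 38)*a² = (2*a² + 38)*a² = (38 + 2*a²)*a² = a²*(38 + 2*a²))
-3888 - h(A(6, -3) - (-6)/4) = -3888 - 2*(3 - (-6)/4)²*(19 + (3 - (-6)/4)²) = -3888 - 2*(3 - 1*(-3/2))²*(19 + (3 - 1*(-3/2))²) = -3888 - 2*(3 + 3/2)²*(19 + (3 + 3/2)²) = -3888 - 2*(9/2)²*(19 + (9/2)²) = -3888 - 2*81*(19 + 81/4)/4 = -3888 - 2*81*157/(4*4) = -3888 - 1*12717/8 = -3888 - 12717/8 = -43821/8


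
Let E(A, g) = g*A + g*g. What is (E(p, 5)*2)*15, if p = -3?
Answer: 300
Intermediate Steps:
E(A, g) = g**2 + A*g (E(A, g) = A*g + g**2 = g**2 + A*g)
(E(p, 5)*2)*15 = ((5*(-3 + 5))*2)*15 = ((5*2)*2)*15 = (10*2)*15 = 20*15 = 300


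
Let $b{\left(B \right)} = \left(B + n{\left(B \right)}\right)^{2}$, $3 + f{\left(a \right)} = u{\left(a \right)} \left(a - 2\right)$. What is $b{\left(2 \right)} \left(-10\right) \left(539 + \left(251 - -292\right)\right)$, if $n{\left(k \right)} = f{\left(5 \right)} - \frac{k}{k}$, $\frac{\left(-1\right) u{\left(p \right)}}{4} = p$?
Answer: $-41592080$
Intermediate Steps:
$u{\left(p \right)} = - 4 p$
$f{\left(a \right)} = -3 - 4 a \left(-2 + a\right)$ ($f{\left(a \right)} = -3 + - 4 a \left(a - 2\right) = -3 + - 4 a \left(-2 + a\right) = -3 - 4 a \left(-2 + a\right)$)
$n{\left(k \right)} = -64$ ($n{\left(k \right)} = \left(-3 - 4 \cdot 5^{2} + 8 \cdot 5\right) - \frac{k}{k} = \left(-3 - 100 + 40\right) - 1 = -63 - 1 = -64$)
$b{\left(B \right)} = \left(-64 + B\right)^{2}$ ($b{\left(B \right)} = \left(B - 64\right)^{2} = \left(-64 + B\right)^{2}$)
$b{\left(2 \right)} \left(-10\right) \left(539 + \left(251 - -292\right)\right) = \left(-64 + 2\right)^{2} \left(-10\right) \left(539 + \left(251 - -292\right)\right) = \left(-62\right)^{2} \left(-10\right) \left(539 + \left(251 + 292\right)\right) = 3844 \left(-10\right) \left(539 + 543\right) = \left(-38440\right) 1082 = -41592080$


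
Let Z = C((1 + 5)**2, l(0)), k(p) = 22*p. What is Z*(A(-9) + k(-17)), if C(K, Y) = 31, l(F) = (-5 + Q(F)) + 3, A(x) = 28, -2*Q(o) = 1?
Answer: -10726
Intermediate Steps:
Q(o) = -1/2 (Q(o) = -1/2*1 = -1/2)
l(F) = -5/2 (l(F) = (-5 - 1/2) + 3 = -11/2 + 3 = -5/2)
Z = 31
Z*(A(-9) + k(-17)) = 31*(28 + 22*(-17)) = 31*(28 - 374) = 31*(-346) = -10726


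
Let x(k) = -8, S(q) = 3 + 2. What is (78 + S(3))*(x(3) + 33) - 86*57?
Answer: -2827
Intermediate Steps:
S(q) = 5
(78 + S(3))*(x(3) + 33) - 86*57 = (78 + 5)*(-8 + 33) - 86*57 = 83*25 - 4902 = 2075 - 4902 = -2827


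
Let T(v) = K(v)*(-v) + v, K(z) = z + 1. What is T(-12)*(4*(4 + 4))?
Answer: -4608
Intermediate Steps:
K(z) = 1 + z
T(v) = v - v*(1 + v) (T(v) = (1 + v)*(-v) + v = -v*(1 + v) + v = v - v*(1 + v))
T(-12)*(4*(4 + 4)) = (-1*(-12)**2)*(4*(4 + 4)) = (-1*144)*(4*8) = -144*32 = -4608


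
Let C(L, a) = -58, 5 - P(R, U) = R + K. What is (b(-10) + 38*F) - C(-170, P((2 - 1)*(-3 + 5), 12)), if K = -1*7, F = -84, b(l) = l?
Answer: -3144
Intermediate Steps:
K = -7
P(R, U) = 12 - R (P(R, U) = 5 - (R - 7) = 5 - (-7 + R) = 5 + (7 - R) = 12 - R)
(b(-10) + 38*F) - C(-170, P((2 - 1)*(-3 + 5), 12)) = (-10 + 38*(-84)) - 1*(-58) = (-10 - 3192) + 58 = -3202 + 58 = -3144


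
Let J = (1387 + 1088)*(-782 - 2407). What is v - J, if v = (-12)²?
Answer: 7892919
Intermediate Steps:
v = 144
J = -7892775 (J = 2475*(-3189) = -7892775)
v - J = 144 - 1*(-7892775) = 144 + 7892775 = 7892919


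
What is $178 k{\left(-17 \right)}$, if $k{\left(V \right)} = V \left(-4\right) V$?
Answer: $-205768$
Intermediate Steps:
$k{\left(V \right)} = - 4 V^{2}$ ($k{\left(V \right)} = - 4 V V = - 4 V^{2}$)
$178 k{\left(-17 \right)} = 178 \left(- 4 \left(-17\right)^{2}\right) = 178 \left(\left(-4\right) 289\right) = 178 \left(-1156\right) = -205768$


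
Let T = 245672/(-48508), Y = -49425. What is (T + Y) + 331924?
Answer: 3425803955/12127 ≈ 2.8249e+5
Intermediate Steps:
T = -61418/12127 (T = 245672*(-1/48508) = -61418/12127 ≈ -5.0646)
(T + Y) + 331924 = (-61418/12127 - 49425) + 331924 = -599438393/12127 + 331924 = 3425803955/12127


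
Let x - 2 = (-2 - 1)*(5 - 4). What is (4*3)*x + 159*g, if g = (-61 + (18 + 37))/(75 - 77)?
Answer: 465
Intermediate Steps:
x = -1 (x = 2 + (-2 - 1)*(5 - 4) = 2 - 3*1 = 2 - 3 = -1)
g = 3 (g = (-61 + 55)/(-2) = -6*(-½) = 3)
(4*3)*x + 159*g = (4*3)*(-1) + 159*3 = 12*(-1) + 477 = -12 + 477 = 465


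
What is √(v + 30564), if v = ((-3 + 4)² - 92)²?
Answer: √38845 ≈ 197.09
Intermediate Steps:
v = 8281 (v = (1² - 92)² = (1 - 92)² = (-91)² = 8281)
√(v + 30564) = √(8281 + 30564) = √38845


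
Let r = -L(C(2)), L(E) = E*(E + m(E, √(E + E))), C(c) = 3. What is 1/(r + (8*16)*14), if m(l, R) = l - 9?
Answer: 1/1801 ≈ 0.00055525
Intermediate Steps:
m(l, R) = -9 + l
L(E) = E*(-9 + 2*E) (L(E) = E*(E + (-9 + E)) = E*(-9 + 2*E))
r = 9 (r = -3*(-9 + 2*3) = -3*(-9 + 6) = -3*(-3) = -1*(-9) = 9)
1/(r + (8*16)*14) = 1/(9 + (8*16)*14) = 1/(9 + 128*14) = 1/(9 + 1792) = 1/1801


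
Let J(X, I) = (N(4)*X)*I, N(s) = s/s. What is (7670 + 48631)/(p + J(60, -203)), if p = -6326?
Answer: -56301/18506 ≈ -3.0423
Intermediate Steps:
N(s) = 1
J(X, I) = I*X (J(X, I) = (1*X)*I = X*I = I*X)
(7670 + 48631)/(p + J(60, -203)) = (7670 + 48631)/(-6326 - 203*60) = 56301/(-6326 - 12180) = 56301/(-18506) = 56301*(-1/18506) = -56301/18506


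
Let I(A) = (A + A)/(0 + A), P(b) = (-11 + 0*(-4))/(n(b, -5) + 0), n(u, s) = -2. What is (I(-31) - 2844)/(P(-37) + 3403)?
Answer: -5684/6817 ≈ -0.83380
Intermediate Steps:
P(b) = 11/2 (P(b) = (-11 + 0*(-4))/(-2 + 0) = (-11 + 0)/(-2) = -11*(-½) = 11/2)
I(A) = 2 (I(A) = (2*A)/A = 2)
(I(-31) - 2844)/(P(-37) + 3403) = (2 - 2844)/(11/2 + 3403) = -2842/6817/2 = -2842*2/6817 = -5684/6817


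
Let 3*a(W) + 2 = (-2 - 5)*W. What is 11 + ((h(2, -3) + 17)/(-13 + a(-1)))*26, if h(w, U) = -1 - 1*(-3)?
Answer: -554/17 ≈ -32.588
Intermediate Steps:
a(W) = -2/3 - 7*W/3 (a(W) = -2/3 + ((-2 - 5)*W)/3 = -2/3 + (-7*W)/3 = -2/3 - 7*W/3)
h(w, U) = 2 (h(w, U) = -1 + 3 = 2)
11 + ((h(2, -3) + 17)/(-13 + a(-1)))*26 = 11 + ((2 + 17)/(-13 + (-2/3 - 7/3*(-1))))*26 = 11 + (19/(-13 + (-2/3 + 7/3)))*26 = 11 + (19/(-13 + 5/3))*26 = 11 + (19/(-34/3))*26 = 11 + (19*(-3/34))*26 = 11 - 57/34*26 = 11 - 741/17 = -554/17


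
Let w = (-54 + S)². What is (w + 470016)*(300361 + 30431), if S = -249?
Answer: 185847215400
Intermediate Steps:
w = 91809 (w = (-54 - 249)² = (-303)² = 91809)
(w + 470016)*(300361 + 30431) = (91809 + 470016)*(300361 + 30431) = 561825*330792 = 185847215400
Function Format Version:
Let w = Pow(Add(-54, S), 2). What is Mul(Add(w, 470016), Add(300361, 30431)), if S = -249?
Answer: 185847215400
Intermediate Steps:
w = 91809 (w = Pow(Add(-54, -249), 2) = Pow(-303, 2) = 91809)
Mul(Add(w, 470016), Add(300361, 30431)) = Mul(Add(91809, 470016), Add(300361, 30431)) = Mul(561825, 330792) = 185847215400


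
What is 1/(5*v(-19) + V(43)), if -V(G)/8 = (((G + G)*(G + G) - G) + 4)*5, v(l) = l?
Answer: -1/294375 ≈ -3.3970e-6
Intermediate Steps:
V(G) = -160 - 160*G**2 + 40*G (V(G) = -8*(((G + G)*(G + G) - G) + 4)*5 = -8*(((2*G)*(2*G) - G) + 4)*5 = -8*((4*G**2 - G) + 4)*5 = -8*((-G + 4*G**2) + 4)*5 = -8*(4 - G + 4*G**2)*5 = -8*(20 - 5*G + 20*G**2) = -160 - 160*G**2 + 40*G)
1/(5*v(-19) + V(43)) = 1/(5*(-19) + (-160 - 160*43**2 + 40*43)) = 1/(-95 + (-160 - 160*1849 + 1720)) = 1/(-95 + (-160 - 295840 + 1720)) = 1/(-95 - 294280) = 1/(-294375) = -1/294375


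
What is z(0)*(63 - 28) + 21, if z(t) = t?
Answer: 21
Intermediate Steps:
z(0)*(63 - 28) + 21 = 0*(63 - 28) + 21 = 0*35 + 21 = 0 + 21 = 21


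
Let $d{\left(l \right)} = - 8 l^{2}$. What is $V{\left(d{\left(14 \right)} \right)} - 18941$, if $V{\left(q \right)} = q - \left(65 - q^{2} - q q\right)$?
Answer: $4896674$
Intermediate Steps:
$V{\left(q \right)} = -65 + q + 2 q^{2}$ ($V{\left(q \right)} = q + \left(\left(q^{2} + q^{2}\right) - 65\right) = q + \left(2 q^{2} - 65\right) = q + \left(-65 + 2 q^{2}\right) = -65 + q + 2 q^{2}$)
$V{\left(d{\left(14 \right)} \right)} - 18941 = \left(-65 - 8 \cdot 14^{2} + 2 \left(- 8 \cdot 14^{2}\right)^{2}\right) - 18941 = \left(-65 - 1568 + 2 \left(\left(-8\right) 196\right)^{2}\right) - 18941 = \left(-65 - 1568 + 2 \left(-1568\right)^{2}\right) - 18941 = \left(-65 - 1568 + 2 \cdot 2458624\right) - 18941 = \left(-65 - 1568 + 4917248\right) - 18941 = 4915615 - 18941 = 4896674$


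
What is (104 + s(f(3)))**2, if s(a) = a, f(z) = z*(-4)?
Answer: 8464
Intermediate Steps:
f(z) = -4*z
(104 + s(f(3)))**2 = (104 - 4*3)**2 = (104 - 12)**2 = 92**2 = 8464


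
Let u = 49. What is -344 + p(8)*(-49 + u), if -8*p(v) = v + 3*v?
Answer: -344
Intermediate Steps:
p(v) = -v/2 (p(v) = -(v + 3*v)/8 = -v/2)
-344 + p(8)*(-49 + u) = -344 + (-½*8)*(-49 + 49) = -344 - 4*0 = -344 + 0 = -344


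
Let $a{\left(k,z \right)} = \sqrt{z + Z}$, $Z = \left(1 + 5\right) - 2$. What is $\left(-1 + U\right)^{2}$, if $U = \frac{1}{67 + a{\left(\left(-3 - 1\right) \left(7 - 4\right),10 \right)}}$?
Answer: $\frac{\left(66 + \sqrt{14}\right)^{2}}{\left(67 + \sqrt{14}\right)^{2}} \approx 0.97193$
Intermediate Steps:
$Z = 4$ ($Z = 6 - 2 = 4$)
$a{\left(k,z \right)} = \sqrt{4 + z}$ ($a{\left(k,z \right)} = \sqrt{z + 4} = \sqrt{4 + z}$)
$U = \frac{1}{67 + \sqrt{14}}$ ($U = \frac{1}{67 + \sqrt{4 + 10}} = \frac{1}{67 + \sqrt{14}} \approx 0.014136$)
$\left(-1 + U\right)^{2} = \left(-1 + \left(\frac{67}{4475} - \frac{\sqrt{14}}{4475}\right)\right)^{2} = \left(- \frac{4408}{4475} - \frac{\sqrt{14}}{4475}\right)^{2}$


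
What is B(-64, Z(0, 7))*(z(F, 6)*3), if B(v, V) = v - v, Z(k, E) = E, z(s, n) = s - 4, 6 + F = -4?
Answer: 0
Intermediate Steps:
F = -10 (F = -6 - 4 = -10)
z(s, n) = -4 + s
B(v, V) = 0
B(-64, Z(0, 7))*(z(F, 6)*3) = 0*((-4 - 10)*3) = 0*(-14*3) = 0*(-42) = 0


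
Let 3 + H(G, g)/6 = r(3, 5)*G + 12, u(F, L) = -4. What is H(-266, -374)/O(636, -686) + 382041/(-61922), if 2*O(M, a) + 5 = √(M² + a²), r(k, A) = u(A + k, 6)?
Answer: -110108311129/18061966258 + 145928*√757/291689 ≈ 7.6685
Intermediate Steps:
r(k, A) = -4
O(M, a) = -5/2 + √(M² + a²)/2
H(G, g) = 54 - 24*G (H(G, g) = -18 + 6*(-4*G + 12) = -18 + 6*(12 - 4*G) = -18 + (72 - 24*G) = 54 - 24*G)
H(-266, -374)/O(636, -686) + 382041/(-61922) = (54 - 24*(-266))/(-5/2 + √(636² + (-686)²)/2) + 382041/(-61922) = (54 + 6384)/(-5/2 + √(404496 + 470596)/2) + 382041*(-1/61922) = 6438/(-5/2 + √875092/2) - 382041/61922 = 6438/(-5/2 + (34*√757)/2) - 382041/61922 = 6438/(-5/2 + 17*√757) - 382041/61922 = -382041/61922 + 6438/(-5/2 + 17*√757)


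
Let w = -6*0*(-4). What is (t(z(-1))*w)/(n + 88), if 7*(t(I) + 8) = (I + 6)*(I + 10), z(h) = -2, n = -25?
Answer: 0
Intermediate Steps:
t(I) = -8 + (6 + I)*(10 + I)/7 (t(I) = -8 + ((I + 6)*(I + 10))/7 = -8 + ((6 + I)*(10 + I))/7 = -8 + (6 + I)*(10 + I)/7)
w = 0 (w = -0*(-4) = -1*0 = 0)
(t(z(-1))*w)/(n + 88) = ((4/7 + (1/7)*(-2)**2 + (16/7)*(-2))*0)/(-25 + 88) = ((4/7 + (1/7)*4 - 32/7)*0)/63 = ((4/7 + 4/7 - 32/7)*0)*(1/63) = -24/7*0*(1/63) = 0*(1/63) = 0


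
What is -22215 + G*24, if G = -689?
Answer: -38751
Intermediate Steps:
-22215 + G*24 = -22215 - 689*24 = -22215 - 16536 = -38751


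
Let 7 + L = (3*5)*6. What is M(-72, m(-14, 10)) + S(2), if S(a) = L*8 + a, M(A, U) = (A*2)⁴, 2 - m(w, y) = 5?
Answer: 429982362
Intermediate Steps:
L = 83 (L = -7 + (3*5)*6 = -7 + 15*6 = -7 + 90 = 83)
m(w, y) = -3 (m(w, y) = 2 - 1*5 = 2 - 5 = -3)
M(A, U) = 16*A⁴ (M(A, U) = (2*A)⁴ = 16*A⁴)
S(a) = 664 + a (S(a) = 83*8 + a = 664 + a)
M(-72, m(-14, 10)) + S(2) = 16*(-72)⁴ + (664 + 2) = 16*26873856 + 666 = 429981696 + 666 = 429982362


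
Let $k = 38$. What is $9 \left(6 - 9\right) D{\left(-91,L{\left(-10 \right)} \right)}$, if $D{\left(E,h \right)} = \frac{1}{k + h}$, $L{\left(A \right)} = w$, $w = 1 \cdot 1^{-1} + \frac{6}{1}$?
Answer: $- \frac{3}{5} \approx -0.6$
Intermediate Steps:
$w = 7$ ($w = 1 \cdot 1 + 6 \cdot 1 = 1 + 6 = 7$)
$L{\left(A \right)} = 7$
$D{\left(E,h \right)} = \frac{1}{38 + h}$
$9 \left(6 - 9\right) D{\left(-91,L{\left(-10 \right)} \right)} = \frac{9 \left(6 - 9\right)}{38 + 7} = \frac{9 \left(-3\right)}{45} = \left(-27\right) \frac{1}{45} = - \frac{3}{5}$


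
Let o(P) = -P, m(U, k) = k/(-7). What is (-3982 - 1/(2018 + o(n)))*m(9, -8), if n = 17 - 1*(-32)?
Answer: -62724472/13783 ≈ -4550.9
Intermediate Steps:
m(U, k) = -k/7 (m(U, k) = k*(-1/7) = -k/7)
n = 49 (n = 17 + 32 = 49)
(-3982 - 1/(2018 + o(n)))*m(9, -8) = (-3982 - 1/(2018 - 1*49))*(-1/7*(-8)) = (-3982 - 1/(2018 - 49))*(8/7) = (-3982 - 1/1969)*(8/7) = -7840559/1969*8/7 = -62724472/13783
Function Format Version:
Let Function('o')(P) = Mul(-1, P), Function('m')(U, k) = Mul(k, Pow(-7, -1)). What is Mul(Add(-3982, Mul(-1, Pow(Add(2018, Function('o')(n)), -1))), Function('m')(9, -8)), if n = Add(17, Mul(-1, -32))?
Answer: Rational(-62724472, 13783) ≈ -4550.9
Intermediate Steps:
Function('m')(U, k) = Mul(Rational(-1, 7), k) (Function('m')(U, k) = Mul(k, Rational(-1, 7)) = Mul(Rational(-1, 7), k))
n = 49 (n = Add(17, 32) = 49)
Mul(Add(-3982, Mul(-1, Pow(Add(2018, Function('o')(n)), -1))), Function('m')(9, -8)) = Mul(Add(-3982, Mul(-1, Pow(Add(2018, Mul(-1, 49)), -1))), Mul(Rational(-1, 7), -8)) = Mul(Add(-3982, Mul(-1, Pow(Add(2018, -49), -1))), Rational(8, 7)) = Mul(Add(-3982, Mul(-1, Pow(1969, -1))), Rational(8, 7)) = Mul(Add(-3982, Mul(-1, Rational(1, 1969))), Rational(8, 7)) = Mul(Add(-3982, Rational(-1, 1969)), Rational(8, 7)) = Mul(Rational(-7840559, 1969), Rational(8, 7)) = Rational(-62724472, 13783)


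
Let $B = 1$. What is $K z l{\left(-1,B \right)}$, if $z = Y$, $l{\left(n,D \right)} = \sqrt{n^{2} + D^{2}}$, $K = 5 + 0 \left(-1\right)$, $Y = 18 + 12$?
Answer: $150 \sqrt{2} \approx 212.13$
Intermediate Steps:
$Y = 30$
$K = 5$ ($K = 5 + 0 = 5$)
$l{\left(n,D \right)} = \sqrt{D^{2} + n^{2}}$
$z = 30$
$K z l{\left(-1,B \right)} = 5 \cdot 30 \sqrt{1^{2} + \left(-1\right)^{2}} = 150 \sqrt{1 + 1} = 150 \sqrt{2}$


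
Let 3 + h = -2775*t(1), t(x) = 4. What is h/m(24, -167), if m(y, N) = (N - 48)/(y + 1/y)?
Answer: 2135477/1720 ≈ 1241.6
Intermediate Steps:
h = -11103 (h = -3 - 2775*4 = -3 - 11100 = -11103)
m(y, N) = (-48 + N)/(y + 1/y)
h/m(24, -167) = -11103*(1 + 24**2)/(24*(-48 - 167)) = -11103/(24*(-215)/(1 + 576)) = -11103/(24*(-215)/577) = -11103/(24*(1/577)*(-215)) = -11103/(-5160/577) = -11103*(-577/5160) = 2135477/1720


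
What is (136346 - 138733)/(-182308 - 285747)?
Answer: 341/66865 ≈ 0.0050998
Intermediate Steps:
(136346 - 138733)/(-182308 - 285747) = -2387/(-468055) = -2387*(-1/468055) = 341/66865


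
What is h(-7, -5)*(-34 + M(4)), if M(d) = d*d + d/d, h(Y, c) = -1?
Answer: 17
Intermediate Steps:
M(d) = 1 + d² (M(d) = d² + 1 = 1 + d²)
h(-7, -5)*(-34 + M(4)) = -(-34 + (1 + 4²)) = -(-34 + (1 + 16)) = -(-34 + 17) = -1*(-17) = 17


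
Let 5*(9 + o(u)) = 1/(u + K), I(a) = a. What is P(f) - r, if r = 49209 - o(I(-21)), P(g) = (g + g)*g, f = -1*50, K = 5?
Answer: -3537441/80 ≈ -44218.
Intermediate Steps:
f = -50
P(g) = 2*g² (P(g) = (2*g)*g = 2*g²)
o(u) = -9 + 1/(5*(5 + u)) (o(u) = -9 + 1/(5*(u + 5)) = -9 + 1/(5*(5 + u)))
r = 3937441/80 (r = 49209 - (-224 - 45*(-21))/(5*(5 - 21)) = 49209 - (-224 + 945)/(5*(-16)) = 49209 - (-1)*721/(5*16) = 49209 - 1*(-721/80) = 49209 + 721/80 = 3937441/80 ≈ 49218.)
P(f) - r = 2*(-50)² - 1*3937441/80 = 2*2500 - 3937441/80 = 5000 - 3937441/80 = -3537441/80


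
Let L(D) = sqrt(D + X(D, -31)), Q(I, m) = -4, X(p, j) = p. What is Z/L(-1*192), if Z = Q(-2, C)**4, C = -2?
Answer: -16*I*sqrt(6)/3 ≈ -13.064*I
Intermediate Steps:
Z = 256 (Z = (-4)**4 = 256)
L(D) = sqrt(2)*sqrt(D) (L(D) = sqrt(D + D) = sqrt(2*D) = sqrt(2)*sqrt(D))
Z/L(-1*192) = 256/((sqrt(2)*sqrt(-1*192))) = 256/((sqrt(2)*sqrt(-192))) = 256/((sqrt(2)*(8*I*sqrt(3)))) = 256/((8*I*sqrt(6))) = 256*(-I*sqrt(6)/48) = -16*I*sqrt(6)/3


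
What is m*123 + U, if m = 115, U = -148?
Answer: 13997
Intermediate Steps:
m*123 + U = 115*123 - 148 = 14145 - 148 = 13997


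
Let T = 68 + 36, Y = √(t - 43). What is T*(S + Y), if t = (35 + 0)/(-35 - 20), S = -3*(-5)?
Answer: 1560 + 416*I*√330/11 ≈ 1560.0 + 687.0*I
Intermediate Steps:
S = 15
t = -7/11 (t = 35/(-55) = 35*(-1/55) = -7/11 ≈ -0.63636)
Y = 4*I*√330/11 (Y = √(-7/11 - 43) = √(-480/11) = 4*I*√330/11 ≈ 6.6058*I)
T = 104
T*(S + Y) = 104*(15 + 4*I*√330/11) = 1560 + 416*I*√330/11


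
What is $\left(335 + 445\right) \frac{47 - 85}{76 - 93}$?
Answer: $\frac{29640}{17} \approx 1743.5$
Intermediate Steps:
$\left(335 + 445\right) \frac{47 - 85}{76 - 93} = 780 \left(- \frac{38}{-17}\right) = 780 \left(\left(-38\right) \left(- \frac{1}{17}\right)\right) = 780 \cdot \frac{38}{17} = \frac{29640}{17}$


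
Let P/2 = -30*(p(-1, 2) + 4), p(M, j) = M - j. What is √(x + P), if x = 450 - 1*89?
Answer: √301 ≈ 17.349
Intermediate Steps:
x = 361 (x = 450 - 89 = 361)
P = -60 (P = 2*(-30*((-1 - 1*2) + 4)) = 2*(-30*((-1 - 2) + 4)) = 2*(-30*(-3 + 4)) = 2*(-30*1) = 2*(-30) = -60)
√(x + P) = √(361 - 60) = √301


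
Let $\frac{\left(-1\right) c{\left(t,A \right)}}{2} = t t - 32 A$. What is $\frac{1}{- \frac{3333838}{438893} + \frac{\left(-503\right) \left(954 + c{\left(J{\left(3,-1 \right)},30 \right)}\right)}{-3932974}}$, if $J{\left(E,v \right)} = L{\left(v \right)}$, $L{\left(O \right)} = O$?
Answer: $- \frac{863077378891}{6238933162062} \approx -0.13834$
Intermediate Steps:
$J{\left(E,v \right)} = v$
$c{\left(t,A \right)} = - 2 t^{2} + 64 A$ ($c{\left(t,A \right)} = - 2 \left(t t - 32 A\right) = - 2 \left(t^{2} - 32 A\right) = - 2 t^{2} + 64 A$)
$\frac{1}{- \frac{3333838}{438893} + \frac{\left(-503\right) \left(954 + c{\left(J{\left(3,-1 \right)},30 \right)}\right)}{-3932974}} = \frac{1}{- \frac{3333838}{438893} + \frac{\left(-503\right) \left(954 + \left(- 2 \left(-1\right)^{2} + 64 \cdot 30\right)\right)}{-3932974}} = \frac{1}{\left(-3333838\right) \frac{1}{438893} + - 503 \left(954 + \left(\left(-2\right) 1 + 1920\right)\right) \left(- \frac{1}{3932974}\right)} = \frac{1}{- \frac{3333838}{438893} + - 503 \left(954 + \left(-2 + 1920\right)\right) \left(- \frac{1}{3932974}\right)} = \frac{1}{- \frac{3333838}{438893} + - 503 \left(954 + 1918\right) \left(- \frac{1}{3932974}\right)} = \frac{1}{- \frac{3333838}{438893} + \left(-503\right) 2872 \left(- \frac{1}{3932974}\right)} = \frac{1}{- \frac{3333838}{438893} - - \frac{722308}{1966487}} = \frac{1}{- \frac{3333838}{438893} + \frac{722308}{1966487}} = \frac{1}{- \frac{6238933162062}{863077378891}} = - \frac{863077378891}{6238933162062}$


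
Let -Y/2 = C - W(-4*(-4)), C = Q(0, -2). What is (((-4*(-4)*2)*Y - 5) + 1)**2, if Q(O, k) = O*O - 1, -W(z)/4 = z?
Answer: 16289296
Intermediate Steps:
W(z) = -4*z
Q(O, k) = -1 + O**2 (Q(O, k) = O**2 - 1 = -1 + O**2)
C = -1 (C = -1 + 0**2 = -1 + 0 = -1)
Y = -126 (Y = -2*(-1 - (-4)*(-4*(-4))) = -2*(-1 - (-4)*16) = -2*(-1 - 1*(-64)) = -2*(-1 + 64) = -2*63 = -126)
(((-4*(-4)*2)*Y - 5) + 1)**2 = (((-4*(-4)*2)*(-126) - 5) + 1)**2 = (((16*2)*(-126) - 5) + 1)**2 = ((32*(-126) - 5) + 1)**2 = ((-4032 - 5) + 1)**2 = (-4037 + 1)**2 = (-4036)**2 = 16289296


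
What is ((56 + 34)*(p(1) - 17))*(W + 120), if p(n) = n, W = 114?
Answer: -336960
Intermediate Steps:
((56 + 34)*(p(1) - 17))*(W + 120) = ((56 + 34)*(1 - 17))*(114 + 120) = (90*(-16))*234 = -1440*234 = -336960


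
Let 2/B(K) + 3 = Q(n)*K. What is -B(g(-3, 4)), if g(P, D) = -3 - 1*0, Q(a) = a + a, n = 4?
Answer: 2/27 ≈ 0.074074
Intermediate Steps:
Q(a) = 2*a
g(P, D) = -3 (g(P, D) = -3 + 0 = -3)
B(K) = 2/(-3 + 8*K) (B(K) = 2/(-3 + (2*4)*K) = 2/(-3 + 8*K))
-B(g(-3, 4)) = -2/(-3 + 8*(-3)) = -2/(-3 - 24) = -2/(-27) = -2*(-1)/27 = -1*(-2/27) = 2/27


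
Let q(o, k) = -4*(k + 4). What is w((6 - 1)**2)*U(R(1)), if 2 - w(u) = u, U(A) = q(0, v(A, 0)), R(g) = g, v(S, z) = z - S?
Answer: 276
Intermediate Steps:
q(o, k) = -16 - 4*k (q(o, k) = -4*(4 + k) = -16 - 4*k)
U(A) = -16 + 4*A (U(A) = -16 - 4*(0 - A) = -16 - (-4)*A = -16 + 4*A)
w(u) = 2 - u
w((6 - 1)**2)*U(R(1)) = (2 - (6 - 1)**2)*(-16 + 4*1) = (2 - 1*5**2)*(-16 + 4) = (2 - 1*25)*(-12) = (2 - 25)*(-12) = -23*(-12) = 276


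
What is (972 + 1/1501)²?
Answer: 2128602214729/2253001 ≈ 9.4479e+5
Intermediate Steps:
(972 + 1/1501)² = (1458973/1501)² = 2128602214729/2253001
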